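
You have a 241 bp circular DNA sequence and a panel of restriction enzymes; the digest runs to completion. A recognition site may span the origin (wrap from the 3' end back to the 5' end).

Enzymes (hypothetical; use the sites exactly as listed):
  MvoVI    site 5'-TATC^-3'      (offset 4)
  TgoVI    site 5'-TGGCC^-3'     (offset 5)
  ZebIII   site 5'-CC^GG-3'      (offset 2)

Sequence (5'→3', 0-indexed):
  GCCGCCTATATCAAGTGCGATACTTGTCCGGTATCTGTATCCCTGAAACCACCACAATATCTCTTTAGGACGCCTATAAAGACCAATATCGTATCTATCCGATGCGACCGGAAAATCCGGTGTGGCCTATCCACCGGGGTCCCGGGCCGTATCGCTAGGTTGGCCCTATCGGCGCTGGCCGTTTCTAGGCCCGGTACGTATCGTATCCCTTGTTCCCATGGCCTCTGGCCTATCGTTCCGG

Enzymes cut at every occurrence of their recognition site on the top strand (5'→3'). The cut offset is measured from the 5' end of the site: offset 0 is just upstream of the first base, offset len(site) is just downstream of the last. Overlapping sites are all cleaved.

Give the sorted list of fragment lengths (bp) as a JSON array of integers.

Scan for sites:
  MvoVI TATC/4: at [8, 31, 37, 57, 86, 91, 95, 127, 149, 166, 198, 203, 230] ⇒ [12, 35, 41, 61, 90, 95, 99, 131, 153, 170, 202, 207, 234]
  TgoVI TGGCC/5: at [122, 160, 175, 218, 225] ⇒ [127, 165, 180, 223, 230]
  ZebIII CCGG/2: at [27, 107, 116, 133, 141, 190, 237] ⇒ [29, 109, 118, 135, 143, 192, 239]

Pooled cuts: [12, 29, 35, 41, 61, 90, 95, 99, 109, 118, 127, 131, 135, 143, 153, 165, 170, 180, 192, 202, 207, 223, 230, 234, 239]

Fragment lengths:
  12→29: 17 bp
  29→35: 6 bp
  35→41: 6 bp
  41→61: 20 bp
  61→90: 29 bp
  90→95: 5 bp
  95→99: 4 bp
  99→109: 10 bp
  109→118: 9 bp
  118→127: 9 bp
  127→131: 4 bp
  131→135: 4 bp
  135→143: 8 bp
  143→153: 10 bp
  153→165: 12 bp
  165→170: 5 bp
  170→180: 10 bp
  180→192: 12 bp
  192→202: 10 bp
  202→207: 5 bp
  207→223: 16 bp
  223→230: 7 bp
  230→234: 4 bp
  234→239: 5 bp
  239→12 (wrap): 241-239+12 = 14 bp

[4,4,4,4,5,5,5,5,6,6,7,8,9,9,10,10,10,10,12,12,14,16,17,20,29]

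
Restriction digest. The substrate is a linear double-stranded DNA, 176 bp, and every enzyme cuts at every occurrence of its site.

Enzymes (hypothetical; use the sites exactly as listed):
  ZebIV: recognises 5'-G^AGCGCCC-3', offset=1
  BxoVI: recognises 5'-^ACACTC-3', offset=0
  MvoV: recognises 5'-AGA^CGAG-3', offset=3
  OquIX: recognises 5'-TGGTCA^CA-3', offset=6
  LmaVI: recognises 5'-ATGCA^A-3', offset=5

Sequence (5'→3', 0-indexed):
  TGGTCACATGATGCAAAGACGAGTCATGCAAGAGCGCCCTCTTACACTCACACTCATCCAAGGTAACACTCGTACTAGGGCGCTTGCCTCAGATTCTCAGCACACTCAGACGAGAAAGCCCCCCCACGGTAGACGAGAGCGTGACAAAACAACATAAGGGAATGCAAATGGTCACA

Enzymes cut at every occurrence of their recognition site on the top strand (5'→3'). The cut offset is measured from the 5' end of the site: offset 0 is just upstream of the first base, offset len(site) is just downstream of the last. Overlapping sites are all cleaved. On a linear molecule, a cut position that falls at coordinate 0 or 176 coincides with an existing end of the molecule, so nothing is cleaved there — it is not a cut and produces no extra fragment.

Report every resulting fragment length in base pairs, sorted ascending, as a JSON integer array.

[2,2,4,6,6,8,9,9,11,11,16,23,33,36]

Scan for sites:
  ZebIV (GAGCGCCC, off=1): starts [31] → cuts [32]
  BxoVI (ACACTC, off=0): starts [43, 49, 65, 101] → cuts [43, 49, 65, 101]
  MvoV (AGACGAG, off=3): starts [16, 107, 130] → cuts [19, 110, 133]
  OquIX (TGGTCACA, off=6): starts [0, 168] → cuts [6, 174]
  LmaVI (ATGCAA, off=5): starts [10, 25, 161] → cuts [15, 30, 166]

Pooled cuts: [6, 15, 19, 30, 32, 43, 49, 65, 101, 110, 133, 166, 174]

Fragments:
  [0,6): 6 bp
  [6,15): 9 bp
  [15,19): 4 bp
  [19,30): 11 bp
  [30,32): 2 bp
  [32,43): 11 bp
  [43,49): 6 bp
  [49,65): 16 bp
  [65,101): 36 bp
  [101,110): 9 bp
  [110,133): 23 bp
  [133,166): 33 bp
  [166,174): 8 bp
  [174,176): 2 bp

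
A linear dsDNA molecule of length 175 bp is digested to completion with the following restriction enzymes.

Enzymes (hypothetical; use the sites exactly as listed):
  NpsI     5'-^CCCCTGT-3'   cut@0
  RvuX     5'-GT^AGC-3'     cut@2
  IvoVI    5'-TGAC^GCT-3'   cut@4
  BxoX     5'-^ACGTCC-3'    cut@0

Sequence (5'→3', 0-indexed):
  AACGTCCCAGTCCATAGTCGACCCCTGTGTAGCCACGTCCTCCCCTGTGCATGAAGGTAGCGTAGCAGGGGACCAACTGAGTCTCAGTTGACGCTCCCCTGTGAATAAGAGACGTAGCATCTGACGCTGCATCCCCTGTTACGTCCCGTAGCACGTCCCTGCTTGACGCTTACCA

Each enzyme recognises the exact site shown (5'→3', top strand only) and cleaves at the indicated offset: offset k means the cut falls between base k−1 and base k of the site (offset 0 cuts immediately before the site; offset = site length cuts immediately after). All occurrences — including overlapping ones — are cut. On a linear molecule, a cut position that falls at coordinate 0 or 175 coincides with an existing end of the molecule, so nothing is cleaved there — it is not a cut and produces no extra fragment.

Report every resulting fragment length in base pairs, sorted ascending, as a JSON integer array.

[1,3,3,4,5,7,7,8,8,9,9,10,15,17,20,20,29]

Per-enzyme occurrences:
  NpsI (CCCCTGT, off=0): starts [21, 41, 95, 132] → cuts [21, 41, 95, 132]
  RvuX (GTAGC, off=2): starts [28, 56, 61, 113, 147] → cuts [30, 58, 63, 115, 149]
  IvoVI (TGACGCT, off=4): starts [88, 121, 163] → cuts [92, 125, 167]
  BxoX (ACGTCC, off=0): starts [1, 34, 140, 152] → cuts [1, 34, 140, 152]

All cut coordinates (distinct, sorted): [1, 21, 30, 34, 41, 58, 63, 92, 95, 115, 125, 132, 140, 149, 152, 167]

Fragments:
  [0,1): 1 bp
  [1,21): 20 bp
  [21,30): 9 bp
  [30,34): 4 bp
  [34,41): 7 bp
  [41,58): 17 bp
  [58,63): 5 bp
  [63,92): 29 bp
  [92,95): 3 bp
  [95,115): 20 bp
  [115,125): 10 bp
  [125,132): 7 bp
  [132,140): 8 bp
  [140,149): 9 bp
  [149,152): 3 bp
  [152,167): 15 bp
  [167,175): 8 bp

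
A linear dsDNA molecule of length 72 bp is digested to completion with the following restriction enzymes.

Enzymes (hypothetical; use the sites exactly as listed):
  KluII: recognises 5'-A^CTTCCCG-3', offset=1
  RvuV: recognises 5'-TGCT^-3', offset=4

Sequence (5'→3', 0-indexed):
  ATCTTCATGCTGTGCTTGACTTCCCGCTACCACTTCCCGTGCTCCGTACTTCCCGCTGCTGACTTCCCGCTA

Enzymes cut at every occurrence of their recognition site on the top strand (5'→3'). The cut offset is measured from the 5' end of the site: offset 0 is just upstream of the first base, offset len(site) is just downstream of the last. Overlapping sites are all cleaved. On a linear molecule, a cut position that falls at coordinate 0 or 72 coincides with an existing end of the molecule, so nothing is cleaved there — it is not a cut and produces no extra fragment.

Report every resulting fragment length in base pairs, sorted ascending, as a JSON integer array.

[2,3,5,5,10,11,11,12,13]

Per-enzyme occurrences:
  KluII (ACTTCCCG, off=1): starts [18, 31, 47, 61] → cuts [19, 32, 48, 62]
  RvuV (TGCT, off=4): starts [7, 12, 39, 56] → cuts [11, 16, 43, 60]

All cut coordinates (distinct, sorted): [11, 16, 19, 32, 43, 48, 60, 62]

Fragments:
  [0,11): 11 bp
  [11,16): 5 bp
  [16,19): 3 bp
  [19,32): 13 bp
  [32,43): 11 bp
  [43,48): 5 bp
  [48,60): 12 bp
  [60,62): 2 bp
  [62,72): 10 bp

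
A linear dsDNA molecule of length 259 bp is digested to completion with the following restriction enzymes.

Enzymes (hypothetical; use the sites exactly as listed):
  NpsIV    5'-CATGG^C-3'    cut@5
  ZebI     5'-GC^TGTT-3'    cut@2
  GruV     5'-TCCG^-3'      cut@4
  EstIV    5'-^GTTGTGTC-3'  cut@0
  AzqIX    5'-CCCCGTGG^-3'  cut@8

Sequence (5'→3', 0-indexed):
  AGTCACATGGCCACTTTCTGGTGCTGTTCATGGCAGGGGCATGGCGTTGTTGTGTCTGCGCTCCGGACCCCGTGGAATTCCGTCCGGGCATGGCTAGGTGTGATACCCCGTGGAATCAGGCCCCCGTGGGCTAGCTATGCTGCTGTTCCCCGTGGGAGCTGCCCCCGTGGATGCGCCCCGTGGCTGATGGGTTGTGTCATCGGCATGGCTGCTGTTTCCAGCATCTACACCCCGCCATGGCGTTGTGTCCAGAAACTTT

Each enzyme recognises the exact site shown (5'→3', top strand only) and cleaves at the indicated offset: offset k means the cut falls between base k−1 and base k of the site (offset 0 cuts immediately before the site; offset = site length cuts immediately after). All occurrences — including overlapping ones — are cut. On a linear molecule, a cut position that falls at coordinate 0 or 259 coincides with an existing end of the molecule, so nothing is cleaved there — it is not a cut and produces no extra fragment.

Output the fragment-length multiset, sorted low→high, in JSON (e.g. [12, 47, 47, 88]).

Per-enzyme occurrences:
  NpsIV CATGGC/5: at [5, 28, 39, 88, 203, 235] ⇒ [10, 33, 44, 93, 208, 240]
  ZebI GCTGTT/2: at [22, 141, 210] ⇒ [24, 143, 212]
  GruV TCCG/4: at [61, 78, 82] ⇒ [65, 82, 86]
  EstIV GTTGTGTC/0: at [48, 190, 241] ⇒ [48, 190, 241]
  AzqIX CCCCGTGG/8: at [67, 105, 121, 147, 162, 175] ⇒ [75, 113, 129, 155, 170, 183]

Pooled cuts: [10, 24, 33, 44, 48, 65, 75, 82, 86, 93, 113, 129, 143, 155, 170, 183, 190, 208, 212, 240, 241]

Fragment lengths:
  [0,10): 10 bp
  [10,24): 14 bp
  [24,33): 9 bp
  [33,44): 11 bp
  [44,48): 4 bp
  [48,65): 17 bp
  [65,75): 10 bp
  [75,82): 7 bp
  [82,86): 4 bp
  [86,93): 7 bp
  [93,113): 20 bp
  [113,129): 16 bp
  [129,143): 14 bp
  [143,155): 12 bp
  [155,170): 15 bp
  [170,183): 13 bp
  [183,190): 7 bp
  [190,208): 18 bp
  [208,212): 4 bp
  [212,240): 28 bp
  [240,241): 1 bp
  [241,259): 18 bp

[1,4,4,4,7,7,7,9,10,10,11,12,13,14,14,15,16,17,18,18,20,28]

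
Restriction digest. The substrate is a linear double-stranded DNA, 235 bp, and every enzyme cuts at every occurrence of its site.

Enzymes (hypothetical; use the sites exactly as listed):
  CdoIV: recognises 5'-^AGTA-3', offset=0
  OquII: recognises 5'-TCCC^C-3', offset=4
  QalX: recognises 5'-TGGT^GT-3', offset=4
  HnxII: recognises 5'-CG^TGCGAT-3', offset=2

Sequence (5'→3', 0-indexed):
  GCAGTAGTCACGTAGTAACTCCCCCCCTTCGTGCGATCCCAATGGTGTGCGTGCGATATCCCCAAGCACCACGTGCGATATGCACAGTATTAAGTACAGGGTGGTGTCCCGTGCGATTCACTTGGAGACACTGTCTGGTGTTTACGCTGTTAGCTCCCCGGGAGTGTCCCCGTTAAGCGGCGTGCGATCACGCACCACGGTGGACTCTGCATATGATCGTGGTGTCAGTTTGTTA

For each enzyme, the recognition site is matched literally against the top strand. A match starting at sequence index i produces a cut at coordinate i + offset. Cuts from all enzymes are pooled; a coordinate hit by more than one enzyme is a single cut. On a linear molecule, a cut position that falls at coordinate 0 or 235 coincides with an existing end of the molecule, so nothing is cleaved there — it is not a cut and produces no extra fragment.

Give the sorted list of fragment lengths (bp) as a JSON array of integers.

[2,5,6,7,8,10,11,11,11,12,12,12,12,13,15,19,28,41]

Scan for sites:
  CdoIV AGTA/0: at [2, 13, 85, 92] ⇒ [2, 13, 85, 92]
  OquII TCCCC/4: at [19, 58, 154, 166] ⇒ [23, 62, 158, 170]
  QalX TGGTGT/4: at [42, 101, 135, 219] ⇒ [46, 105, 139, 223]
  HnxII CGTGCGAT/2: at [29, 49, 71, 109, 180] ⇒ [31, 51, 73, 111, 182]

Pooled cuts: [2, 13, 23, 31, 46, 51, 62, 73, 85, 92, 105, 111, 139, 158, 170, 182, 223]

Fragments:
  [0,2): 2 bp
  [2,13): 11 bp
  [13,23): 10 bp
  [23,31): 8 bp
  [31,46): 15 bp
  [46,51): 5 bp
  [51,62): 11 bp
  [62,73): 11 bp
  [73,85): 12 bp
  [85,92): 7 bp
  [92,105): 13 bp
  [105,111): 6 bp
  [111,139): 28 bp
  [139,158): 19 bp
  [158,170): 12 bp
  [170,182): 12 bp
  [182,223): 41 bp
  [223,235): 12 bp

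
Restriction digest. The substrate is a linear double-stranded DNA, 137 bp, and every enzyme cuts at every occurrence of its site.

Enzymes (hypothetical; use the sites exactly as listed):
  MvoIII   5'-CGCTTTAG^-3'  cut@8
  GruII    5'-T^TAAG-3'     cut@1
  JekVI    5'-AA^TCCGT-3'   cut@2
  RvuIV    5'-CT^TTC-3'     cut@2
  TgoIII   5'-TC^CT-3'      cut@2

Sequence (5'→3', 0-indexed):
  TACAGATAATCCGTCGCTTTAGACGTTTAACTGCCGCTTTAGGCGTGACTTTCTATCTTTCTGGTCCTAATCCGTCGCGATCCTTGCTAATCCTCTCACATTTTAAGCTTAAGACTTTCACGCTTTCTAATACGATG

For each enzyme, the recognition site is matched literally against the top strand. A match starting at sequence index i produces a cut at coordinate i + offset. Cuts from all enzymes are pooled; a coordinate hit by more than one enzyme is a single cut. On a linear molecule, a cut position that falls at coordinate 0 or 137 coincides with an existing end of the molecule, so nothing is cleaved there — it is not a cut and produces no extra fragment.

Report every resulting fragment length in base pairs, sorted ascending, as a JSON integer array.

[4,6,7,8,8,8,8,9,10,11,12,13,13,20]

Site scan:
  MvoIII CGCTTTAG/8: at [14, 34] ⇒ [22, 42]
  GruII TTAAG/1: at [102, 108] ⇒ [103, 109]
  JekVI AATCCGT/2: at [7, 68] ⇒ [9, 70]
  RvuIV CTTTC/2: at [48, 56, 114, 122] ⇒ [50, 58, 116, 124]
  TgoIII TCCT/2: at [64, 80, 90] ⇒ [66, 82, 92]

All cut coordinates (distinct, sorted): [9, 22, 42, 50, 58, 66, 70, 82, 92, 103, 109, 116, 124]

Fragment lengths:
  [0,9): 9 bp
  [9,22): 13 bp
  [22,42): 20 bp
  [42,50): 8 bp
  [50,58): 8 bp
  [58,66): 8 bp
  [66,70): 4 bp
  [70,82): 12 bp
  [82,92): 10 bp
  [92,103): 11 bp
  [103,109): 6 bp
  [109,116): 7 bp
  [116,124): 8 bp
  [124,137): 13 bp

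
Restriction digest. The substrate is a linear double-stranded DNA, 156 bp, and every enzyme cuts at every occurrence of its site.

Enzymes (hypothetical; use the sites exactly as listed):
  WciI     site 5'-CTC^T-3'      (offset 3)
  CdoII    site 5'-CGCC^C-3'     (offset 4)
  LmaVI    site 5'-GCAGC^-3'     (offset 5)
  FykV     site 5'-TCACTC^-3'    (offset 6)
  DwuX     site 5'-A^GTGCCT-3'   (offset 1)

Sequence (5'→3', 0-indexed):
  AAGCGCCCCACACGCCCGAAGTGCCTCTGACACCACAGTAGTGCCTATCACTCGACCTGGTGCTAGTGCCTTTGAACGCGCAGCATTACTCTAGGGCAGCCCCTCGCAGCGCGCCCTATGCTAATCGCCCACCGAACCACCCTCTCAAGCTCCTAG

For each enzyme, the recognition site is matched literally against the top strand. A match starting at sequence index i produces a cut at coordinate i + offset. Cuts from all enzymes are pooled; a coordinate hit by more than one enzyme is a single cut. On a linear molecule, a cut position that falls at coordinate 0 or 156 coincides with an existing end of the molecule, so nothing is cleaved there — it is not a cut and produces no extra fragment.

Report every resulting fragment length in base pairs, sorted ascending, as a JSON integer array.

Site scan:
  WciI (CTCT, off=3): starts [24, 88, 141] → cuts [27, 91, 144]
  CdoII (CGCCC, off=4): starts [3, 12, 111, 125] → cuts [7, 16, 115, 129]
  LmaVI (GCAGC, off=5): starts [79, 95, 105] → cuts [84, 100, 110]
  FykV (TCACTC, off=6): starts [47] → cuts [53]
  DwuX (AGTGCCT, off=1): starts [19, 39, 64] → cuts [20, 40, 65]

Pooled cuts: [7, 16, 20, 27, 40, 53, 65, 84, 91, 100, 110, 115, 129, 144]

Fragment lengths:
  [0,7): 7 bp
  [7,16): 9 bp
  [16,20): 4 bp
  [20,27): 7 bp
  [27,40): 13 bp
  [40,53): 13 bp
  [53,65): 12 bp
  [65,84): 19 bp
  [84,91): 7 bp
  [91,100): 9 bp
  [100,110): 10 bp
  [110,115): 5 bp
  [115,129): 14 bp
  [129,144): 15 bp
  [144,156): 12 bp

[4,5,7,7,7,9,9,10,12,12,13,13,14,15,19]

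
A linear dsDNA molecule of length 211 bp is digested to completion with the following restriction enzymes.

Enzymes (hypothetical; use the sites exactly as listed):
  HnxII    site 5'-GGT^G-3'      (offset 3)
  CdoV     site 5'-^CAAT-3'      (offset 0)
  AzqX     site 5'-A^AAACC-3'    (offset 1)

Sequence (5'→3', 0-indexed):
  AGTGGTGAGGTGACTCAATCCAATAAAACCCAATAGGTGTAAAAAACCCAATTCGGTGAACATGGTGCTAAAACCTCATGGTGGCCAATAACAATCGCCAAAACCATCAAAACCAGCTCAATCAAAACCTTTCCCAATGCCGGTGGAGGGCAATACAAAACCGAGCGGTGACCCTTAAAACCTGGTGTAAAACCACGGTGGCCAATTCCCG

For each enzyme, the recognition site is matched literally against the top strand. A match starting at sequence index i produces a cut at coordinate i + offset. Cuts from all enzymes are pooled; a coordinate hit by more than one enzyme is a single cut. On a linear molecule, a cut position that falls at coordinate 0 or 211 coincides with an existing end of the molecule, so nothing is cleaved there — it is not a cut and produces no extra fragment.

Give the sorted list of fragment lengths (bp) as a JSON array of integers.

[3,3,3,4,4,5,5,5,5,5,5,6,6,6,6,7,8,8,9,9,9,9,9,9,9,10,10,10,12,12]

Site scan:
  HnxII (GGTG, off=3): starts [3, 8, 35, 54, 63, 79, 141, 166, 183, 196] → cuts [6, 11, 38, 57, 66, 82, 144, 169, 186, 199]
  CdoV (CAAT, off=0): starts [15, 20, 30, 48, 85, 91, 118, 134, 150, 202] → cuts [15, 20, 30, 48, 85, 91, 118, 134, 150, 202]
  AzqX (AAAACC, off=1): starts [24, 42, 69, 99, 108, 123, 156, 176, 188] → cuts [25, 43, 70, 100, 109, 124, 157, 177, 189]

Pooled cuts: [6, 11, 15, 20, 25, 30, 38, 43, 48, 57, 66, 70, 82, 85, 91, 100, 109, 118, 124, 134, 144, 150, 157, 169, 177, 186, 189, 199, 202]

Fragment lengths:
  [0,6): 6 bp
  [6,11): 5 bp
  [11,15): 4 bp
  [15,20): 5 bp
  [20,25): 5 bp
  [25,30): 5 bp
  [30,38): 8 bp
  [38,43): 5 bp
  [43,48): 5 bp
  [48,57): 9 bp
  [57,66): 9 bp
  [66,70): 4 bp
  [70,82): 12 bp
  [82,85): 3 bp
  [85,91): 6 bp
  [91,100): 9 bp
  [100,109): 9 bp
  [109,118): 9 bp
  [118,124): 6 bp
  [124,134): 10 bp
  [134,144): 10 bp
  [144,150): 6 bp
  [150,157): 7 bp
  [157,169): 12 bp
  [169,177): 8 bp
  [177,186): 9 bp
  [186,189): 3 bp
  [189,199): 10 bp
  [199,202): 3 bp
  [202,211): 9 bp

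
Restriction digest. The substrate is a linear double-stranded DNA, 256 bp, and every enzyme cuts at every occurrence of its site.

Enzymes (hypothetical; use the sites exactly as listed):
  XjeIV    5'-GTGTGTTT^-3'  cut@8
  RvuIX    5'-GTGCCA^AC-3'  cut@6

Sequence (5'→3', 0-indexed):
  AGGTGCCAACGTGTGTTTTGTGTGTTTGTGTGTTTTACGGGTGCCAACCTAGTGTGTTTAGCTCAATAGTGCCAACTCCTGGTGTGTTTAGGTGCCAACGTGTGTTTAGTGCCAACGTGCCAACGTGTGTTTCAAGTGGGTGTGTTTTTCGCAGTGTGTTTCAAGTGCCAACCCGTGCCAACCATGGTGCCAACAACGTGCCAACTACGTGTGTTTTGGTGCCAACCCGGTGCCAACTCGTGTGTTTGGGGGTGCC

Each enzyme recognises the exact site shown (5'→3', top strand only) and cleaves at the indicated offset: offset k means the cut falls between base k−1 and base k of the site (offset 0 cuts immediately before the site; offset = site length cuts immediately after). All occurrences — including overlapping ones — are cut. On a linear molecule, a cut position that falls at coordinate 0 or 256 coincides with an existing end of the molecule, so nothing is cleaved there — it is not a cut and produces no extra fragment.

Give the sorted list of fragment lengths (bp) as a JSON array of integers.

[7,8,8,8,8,8,9,9,9,10,10,10,10,11,11,11,12,12,13,13,14,15,15,15]

Site scan:
  XjeIV (GTGTGTTT, off=8): starts [10, 19, 27, 51, 81, 99, 124, 139, 153, 208, 239] → cuts [18, 27, 35, 59, 89, 107, 132, 147, 161, 216, 247]
  RvuIX (GTGCCAAC, off=6): starts [2, 40, 68, 91, 108, 116, 164, 174, 186, 197, 218, 229] → cuts [8, 46, 74, 97, 114, 122, 170, 180, 192, 203, 224, 235]

Pooled cuts: [8, 18, 27, 35, 46, 59, 74, 89, 97, 107, 114, 122, 132, 147, 161, 170, 180, 192, 203, 216, 224, 235, 247]

Fragment lengths:
  [0,8): 8 bp
  [8,18): 10 bp
  [18,27): 9 bp
  [27,35): 8 bp
  [35,46): 11 bp
  [46,59): 13 bp
  [59,74): 15 bp
  [74,89): 15 bp
  [89,97): 8 bp
  [97,107): 10 bp
  [107,114): 7 bp
  [114,122): 8 bp
  [122,132): 10 bp
  [132,147): 15 bp
  [147,161): 14 bp
  [161,170): 9 bp
  [170,180): 10 bp
  [180,192): 12 bp
  [192,203): 11 bp
  [203,216): 13 bp
  [216,224): 8 bp
  [224,235): 11 bp
  [235,247): 12 bp
  [247,256): 9 bp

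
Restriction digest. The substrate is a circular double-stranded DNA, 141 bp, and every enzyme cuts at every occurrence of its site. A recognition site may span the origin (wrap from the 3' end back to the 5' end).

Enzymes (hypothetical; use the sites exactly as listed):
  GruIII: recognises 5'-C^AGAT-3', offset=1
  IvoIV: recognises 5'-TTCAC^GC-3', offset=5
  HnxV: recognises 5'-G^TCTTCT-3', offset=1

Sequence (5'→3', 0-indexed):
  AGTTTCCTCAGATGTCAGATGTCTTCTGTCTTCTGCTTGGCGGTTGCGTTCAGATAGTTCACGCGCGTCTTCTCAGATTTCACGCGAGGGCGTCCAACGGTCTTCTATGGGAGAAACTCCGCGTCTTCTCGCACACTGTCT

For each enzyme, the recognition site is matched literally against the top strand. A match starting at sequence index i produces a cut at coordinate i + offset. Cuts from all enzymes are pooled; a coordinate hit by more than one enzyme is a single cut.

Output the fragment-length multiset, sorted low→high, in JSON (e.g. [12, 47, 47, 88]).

[5,5,7,7,7,9,11,17,23,23,27]

Per-enzyme occurrences:
  GruIII (CAGAT, off=1): starts [8, 15, 50, 73] → cuts [9, 16, 51, 74]
  IvoIV (TTCACGC, off=5): starts [57, 78] → cuts [62, 83]
  HnxV (GTCTTCT, off=1): starts [20, 27, 66, 99, 122] → cuts [21, 28, 67, 100, 123]

Pooled cuts: [9, 16, 21, 28, 51, 62, 67, 74, 83, 100, 123]

Fragments:
  9→16: 7 bp
  16→21: 5 bp
  21→28: 7 bp
  28→51: 23 bp
  51→62: 11 bp
  62→67: 5 bp
  67→74: 7 bp
  74→83: 9 bp
  83→100: 17 bp
  100→123: 23 bp
  123→9 (wrap): 141-123+9 = 27 bp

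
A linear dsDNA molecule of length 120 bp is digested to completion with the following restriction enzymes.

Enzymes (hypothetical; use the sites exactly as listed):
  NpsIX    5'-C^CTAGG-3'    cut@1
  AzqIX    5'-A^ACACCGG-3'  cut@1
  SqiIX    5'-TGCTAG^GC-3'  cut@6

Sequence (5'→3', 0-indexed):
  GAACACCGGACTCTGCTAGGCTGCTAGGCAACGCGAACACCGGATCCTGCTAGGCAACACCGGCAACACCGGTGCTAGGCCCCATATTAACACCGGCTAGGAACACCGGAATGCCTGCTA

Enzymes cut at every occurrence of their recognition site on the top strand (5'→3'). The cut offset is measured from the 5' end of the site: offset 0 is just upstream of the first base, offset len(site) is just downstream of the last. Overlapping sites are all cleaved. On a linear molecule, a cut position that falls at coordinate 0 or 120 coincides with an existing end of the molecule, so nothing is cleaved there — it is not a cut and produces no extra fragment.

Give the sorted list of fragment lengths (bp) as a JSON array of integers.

Scan for sites:
  NpsIX (CCTAGG, off=1): no sites
  AzqIX AACACCGG/1: at [1, 35, 55, 64, 88, 101] ⇒ [2, 36, 56, 65, 89, 102]
  SqiIX TGCTAGGC/6: at [13, 21, 47, 72] ⇒ [19, 27, 53, 78]

All cut coordinates (distinct, sorted): [2, 19, 27, 36, 53, 56, 65, 78, 89, 102]

Fragments:
  [0,2): 2 bp
  [2,19): 17 bp
  [19,27): 8 bp
  [27,36): 9 bp
  [36,53): 17 bp
  [53,56): 3 bp
  [56,65): 9 bp
  [65,78): 13 bp
  [78,89): 11 bp
  [89,102): 13 bp
  [102,120): 18 bp

[2,3,8,9,9,11,13,13,17,17,18]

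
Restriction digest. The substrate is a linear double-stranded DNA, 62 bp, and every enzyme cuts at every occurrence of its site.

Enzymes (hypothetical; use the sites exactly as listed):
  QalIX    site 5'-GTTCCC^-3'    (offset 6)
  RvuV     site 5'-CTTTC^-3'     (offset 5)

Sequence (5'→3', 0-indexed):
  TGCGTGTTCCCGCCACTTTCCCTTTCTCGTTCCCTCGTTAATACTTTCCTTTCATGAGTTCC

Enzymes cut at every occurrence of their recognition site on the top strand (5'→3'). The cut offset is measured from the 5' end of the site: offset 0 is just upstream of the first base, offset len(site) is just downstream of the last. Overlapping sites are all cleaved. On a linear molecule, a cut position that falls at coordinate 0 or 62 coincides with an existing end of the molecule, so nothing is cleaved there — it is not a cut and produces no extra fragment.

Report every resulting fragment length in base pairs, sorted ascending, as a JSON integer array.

Scan for sites:
  QalIX (GTTCCC, off=6): starts [5, 28] → cuts [11, 34]
  RvuV (CTTTC, off=5): starts [15, 21, 43, 48] → cuts [20, 26, 48, 53]

Pooled cuts: [11, 20, 26, 34, 48, 53]

Fragments:
  [0,11): 11 bp
  [11,20): 9 bp
  [20,26): 6 bp
  [26,34): 8 bp
  [34,48): 14 bp
  [48,53): 5 bp
  [53,62): 9 bp

[5,6,8,9,9,11,14]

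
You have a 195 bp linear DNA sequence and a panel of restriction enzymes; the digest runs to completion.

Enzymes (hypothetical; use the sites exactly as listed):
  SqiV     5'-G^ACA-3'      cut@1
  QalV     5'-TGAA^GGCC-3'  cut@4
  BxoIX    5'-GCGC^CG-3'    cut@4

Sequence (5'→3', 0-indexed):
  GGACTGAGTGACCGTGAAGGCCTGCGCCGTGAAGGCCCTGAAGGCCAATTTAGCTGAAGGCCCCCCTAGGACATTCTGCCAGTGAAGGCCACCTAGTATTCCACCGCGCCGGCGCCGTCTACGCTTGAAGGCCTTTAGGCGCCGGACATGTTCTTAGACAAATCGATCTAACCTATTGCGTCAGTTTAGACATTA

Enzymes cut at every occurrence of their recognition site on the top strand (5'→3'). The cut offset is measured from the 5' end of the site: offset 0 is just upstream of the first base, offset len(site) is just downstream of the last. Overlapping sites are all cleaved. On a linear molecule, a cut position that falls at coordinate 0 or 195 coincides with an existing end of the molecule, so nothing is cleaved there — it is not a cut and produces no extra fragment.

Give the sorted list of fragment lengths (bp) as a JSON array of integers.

[3,6,6,6,9,9,12,12,13,14,16,16,18,23,32]

Scan for sites:
  SqiV GACA/1: at [69, 144, 156, 188] ⇒ [70, 145, 157, 189]
  QalV TGAAGGCC/4: at [14, 29, 38, 54, 82, 125] ⇒ [18, 33, 42, 58, 86, 129]
  BxoIX GCGCCG/4: at [23, 105, 111, 138] ⇒ [27, 109, 115, 142]

All cut coordinates (distinct, sorted): [18, 27, 33, 42, 58, 70, 86, 109, 115, 129, 142, 145, 157, 189]

Fragments:
  [0,18): 18 bp
  [18,27): 9 bp
  [27,33): 6 bp
  [33,42): 9 bp
  [42,58): 16 bp
  [58,70): 12 bp
  [70,86): 16 bp
  [86,109): 23 bp
  [109,115): 6 bp
  [115,129): 14 bp
  [129,142): 13 bp
  [142,145): 3 bp
  [145,157): 12 bp
  [157,189): 32 bp
  [189,195): 6 bp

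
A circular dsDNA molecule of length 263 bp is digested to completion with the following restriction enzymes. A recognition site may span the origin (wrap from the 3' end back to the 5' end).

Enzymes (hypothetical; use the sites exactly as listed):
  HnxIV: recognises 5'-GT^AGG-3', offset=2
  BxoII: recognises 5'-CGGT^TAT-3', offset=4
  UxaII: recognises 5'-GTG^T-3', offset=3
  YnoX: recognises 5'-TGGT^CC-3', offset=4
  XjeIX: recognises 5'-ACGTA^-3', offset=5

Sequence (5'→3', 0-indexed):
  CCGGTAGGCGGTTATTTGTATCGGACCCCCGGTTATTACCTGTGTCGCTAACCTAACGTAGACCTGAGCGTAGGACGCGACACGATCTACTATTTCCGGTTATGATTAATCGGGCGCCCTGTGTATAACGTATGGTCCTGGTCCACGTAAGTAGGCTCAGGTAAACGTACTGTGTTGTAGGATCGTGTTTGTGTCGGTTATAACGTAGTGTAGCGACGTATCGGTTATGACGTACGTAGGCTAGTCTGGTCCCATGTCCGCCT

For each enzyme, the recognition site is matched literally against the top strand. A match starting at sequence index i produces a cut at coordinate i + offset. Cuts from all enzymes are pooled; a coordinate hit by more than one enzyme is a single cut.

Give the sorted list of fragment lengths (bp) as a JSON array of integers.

Site scan:
  HnxIV (GTAGG, off=2): starts [3, 69, 150, 176, 235] → cuts [5, 71, 152, 178, 237]
  BxoII (CGGTTAT, off=4): starts [8, 29, 96, 194, 221] → cuts [12, 33, 100, 198, 225]
  UxaII (GTGT, off=3): starts [41, 120, 171, 184, 190, 207] → cuts [44, 123, 174, 187, 193, 210]
  YnoX (TGGTCC, off=4): starts [132, 138, 246] → cuts [136, 142, 250]
  XjeIX (ACGTA, off=5): starts [55, 127, 144, 164, 202, 215, 229, 233] → cuts [60, 132, 149, 169, 207, 220, 234, 238]

All cut coordinates (distinct, sorted): [5, 12, 33, 44, 60, 71, 100, 123, 132, 136, 142, 149, 152, 169, 174, 178, 187, 193, 198, 207, 210, 220, 225, 234, 237, 238, 250]

Fragments:
  5→12: 7 bp
  12→33: 21 bp
  33→44: 11 bp
  44→60: 16 bp
  60→71: 11 bp
  71→100: 29 bp
  100→123: 23 bp
  123→132: 9 bp
  132→136: 4 bp
  136→142: 6 bp
  142→149: 7 bp
  149→152: 3 bp
  152→169: 17 bp
  169→174: 5 bp
  174→178: 4 bp
  178→187: 9 bp
  187→193: 6 bp
  193→198: 5 bp
  198→207: 9 bp
  207→210: 3 bp
  210→220: 10 bp
  220→225: 5 bp
  225→234: 9 bp
  234→237: 3 bp
  237→238: 1 bp
  238→250: 12 bp
  250→5 (wrap): 263-250+5 = 18 bp

[1,3,3,3,4,4,5,5,5,6,6,7,7,9,9,9,9,10,11,11,12,16,17,18,21,23,29]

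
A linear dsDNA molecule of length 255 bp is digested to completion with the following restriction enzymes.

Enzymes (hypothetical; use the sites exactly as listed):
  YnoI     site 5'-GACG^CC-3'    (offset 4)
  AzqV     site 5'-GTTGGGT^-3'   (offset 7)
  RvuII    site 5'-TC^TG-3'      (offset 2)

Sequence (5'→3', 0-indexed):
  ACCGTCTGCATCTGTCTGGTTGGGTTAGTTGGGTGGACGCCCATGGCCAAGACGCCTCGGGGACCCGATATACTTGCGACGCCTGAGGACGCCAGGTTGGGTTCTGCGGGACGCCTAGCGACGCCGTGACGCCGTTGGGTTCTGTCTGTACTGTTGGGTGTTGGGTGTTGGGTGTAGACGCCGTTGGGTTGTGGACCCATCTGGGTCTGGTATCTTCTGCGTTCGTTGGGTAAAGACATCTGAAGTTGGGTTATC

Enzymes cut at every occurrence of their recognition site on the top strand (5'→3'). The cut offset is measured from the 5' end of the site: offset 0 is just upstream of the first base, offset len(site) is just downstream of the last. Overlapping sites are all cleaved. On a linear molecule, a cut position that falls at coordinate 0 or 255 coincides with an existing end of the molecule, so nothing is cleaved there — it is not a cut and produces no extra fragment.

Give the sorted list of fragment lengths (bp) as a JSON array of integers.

Site scan:
  YnoI GACGCC/4: at [35, 50, 77, 87, 109, 119, 127, 176] ⇒ [39, 54, 81, 91, 113, 123, 131, 180]
  AzqV GTTGGGT/7: at [18, 27, 95, 133, 152, 159, 166, 182, 224, 244] ⇒ [25, 34, 102, 140, 159, 166, 173, 189, 231, 251]
  RvuII TCTG/2: at [4, 10, 14, 102, 140, 144, 199, 205, 215, 238] ⇒ [6, 12, 16, 104, 142, 146, 201, 207, 217, 240]

Pooled cuts: [6, 12, 16, 25, 34, 39, 54, 81, 91, 102, 104, 113, 123, 131, 140, 142, 146, 159, 166, 173, 180, 189, 201, 207, 217, 231, 240, 251]

Fragments:
  [0,6): 6 bp
  [6,12): 6 bp
  [12,16): 4 bp
  [16,25): 9 bp
  [25,34): 9 bp
  [34,39): 5 bp
  [39,54): 15 bp
  [54,81): 27 bp
  [81,91): 10 bp
  [91,102): 11 bp
  [102,104): 2 bp
  [104,113): 9 bp
  [113,123): 10 bp
  [123,131): 8 bp
  [131,140): 9 bp
  [140,142): 2 bp
  [142,146): 4 bp
  [146,159): 13 bp
  [159,166): 7 bp
  [166,173): 7 bp
  [173,180): 7 bp
  [180,189): 9 bp
  [189,201): 12 bp
  [201,207): 6 bp
  [207,217): 10 bp
  [217,231): 14 bp
  [231,240): 9 bp
  [240,251): 11 bp
  [251,255): 4 bp

[2,2,4,4,4,5,6,6,6,7,7,7,8,9,9,9,9,9,9,10,10,10,11,11,12,13,14,15,27]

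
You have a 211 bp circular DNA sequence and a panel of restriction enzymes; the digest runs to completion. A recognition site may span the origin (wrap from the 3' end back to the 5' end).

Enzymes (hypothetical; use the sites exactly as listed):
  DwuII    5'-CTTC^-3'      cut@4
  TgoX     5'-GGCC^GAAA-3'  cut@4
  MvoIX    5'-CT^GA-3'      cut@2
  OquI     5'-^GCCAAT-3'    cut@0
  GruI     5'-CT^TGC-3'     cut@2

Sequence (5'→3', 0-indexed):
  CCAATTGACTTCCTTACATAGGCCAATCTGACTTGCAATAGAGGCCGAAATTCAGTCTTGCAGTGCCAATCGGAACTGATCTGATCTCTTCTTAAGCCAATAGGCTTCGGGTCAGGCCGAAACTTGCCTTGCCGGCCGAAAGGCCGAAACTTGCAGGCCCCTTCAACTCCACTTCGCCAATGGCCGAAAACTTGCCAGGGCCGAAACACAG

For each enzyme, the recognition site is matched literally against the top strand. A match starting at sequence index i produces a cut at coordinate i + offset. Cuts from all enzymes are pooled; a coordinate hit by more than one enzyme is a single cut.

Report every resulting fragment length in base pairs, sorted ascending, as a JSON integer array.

[4,4,5,5,6,6,6,7,8,8,8,8,9,9,10,10,10,11,12,13,13,13,13,13]

Per-enzyme occurrences:
  DwuII (CTTC, off=4): starts [8, 87, 104, 160, 171] → cuts [12, 91, 108, 164, 175]
  TgoX (GGCCGAAA, off=4): starts [42, 114, 133, 141, 181, 198] → cuts [46, 118, 137, 145, 185, 202]
  MvoIX (CTGA, off=2): starts [27, 75, 80] → cuts [29, 77, 82]
  OquI (GCCAAT, off=0): starts [21, 64, 95, 175, 210] → cuts [21, 64, 95, 175, 210]
  GruI (CTTGC, off=2): starts [31, 56, 122, 127, 149, 190] → cuts [33, 58, 124, 129, 151, 192]

All cut coordinates (distinct, sorted): [12, 21, 29, 33, 46, 58, 64, 77, 82, 91, 95, 108, 118, 124, 129, 137, 145, 151, 164, 175, 185, 192, 202, 210]

Fragment lengths:
  12→21: 9 bp
  21→29: 8 bp
  29→33: 4 bp
  33→46: 13 bp
  46→58: 12 bp
  58→64: 6 bp
  64→77: 13 bp
  77→82: 5 bp
  82→91: 9 bp
  91→95: 4 bp
  95→108: 13 bp
  108→118: 10 bp
  118→124: 6 bp
  124→129: 5 bp
  129→137: 8 bp
  137→145: 8 bp
  145→151: 6 bp
  151→164: 13 bp
  164→175: 11 bp
  175→185: 10 bp
  185→192: 7 bp
  192→202: 10 bp
  202→210: 8 bp
  210→12 (wrap): 211-210+12 = 13 bp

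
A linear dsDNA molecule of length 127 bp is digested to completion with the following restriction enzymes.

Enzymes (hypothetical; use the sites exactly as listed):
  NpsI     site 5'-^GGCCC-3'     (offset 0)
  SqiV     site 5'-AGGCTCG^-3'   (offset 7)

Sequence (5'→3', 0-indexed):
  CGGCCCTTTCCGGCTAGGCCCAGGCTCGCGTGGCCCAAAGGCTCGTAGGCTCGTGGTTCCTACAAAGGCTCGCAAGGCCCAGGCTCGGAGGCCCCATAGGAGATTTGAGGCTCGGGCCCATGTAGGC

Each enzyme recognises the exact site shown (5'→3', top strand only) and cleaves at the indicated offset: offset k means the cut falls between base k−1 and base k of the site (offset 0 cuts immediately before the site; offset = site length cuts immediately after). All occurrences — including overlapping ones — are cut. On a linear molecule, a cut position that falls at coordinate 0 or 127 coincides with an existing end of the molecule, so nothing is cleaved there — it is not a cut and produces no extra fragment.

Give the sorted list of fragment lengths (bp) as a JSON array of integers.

Per-enzyme occurrences:
  NpsI GGCCC/0: at [1, 16, 31, 75, 89, 114] ⇒ [1, 16, 31, 75, 89, 114]
  SqiV AGGCTCG/7: at [21, 38, 46, 65, 80, 107] ⇒ [28, 45, 53, 72, 87, 114]

Pooled cuts: [1, 16, 28, 31, 45, 53, 72, 75, 87, 89, 114]

Fragments:
  [0,1): 1 bp
  [1,16): 15 bp
  [16,28): 12 bp
  [28,31): 3 bp
  [31,45): 14 bp
  [45,53): 8 bp
  [53,72): 19 bp
  [72,75): 3 bp
  [75,87): 12 bp
  [87,89): 2 bp
  [89,114): 25 bp
  [114,127): 13 bp

[1,2,3,3,8,12,12,13,14,15,19,25]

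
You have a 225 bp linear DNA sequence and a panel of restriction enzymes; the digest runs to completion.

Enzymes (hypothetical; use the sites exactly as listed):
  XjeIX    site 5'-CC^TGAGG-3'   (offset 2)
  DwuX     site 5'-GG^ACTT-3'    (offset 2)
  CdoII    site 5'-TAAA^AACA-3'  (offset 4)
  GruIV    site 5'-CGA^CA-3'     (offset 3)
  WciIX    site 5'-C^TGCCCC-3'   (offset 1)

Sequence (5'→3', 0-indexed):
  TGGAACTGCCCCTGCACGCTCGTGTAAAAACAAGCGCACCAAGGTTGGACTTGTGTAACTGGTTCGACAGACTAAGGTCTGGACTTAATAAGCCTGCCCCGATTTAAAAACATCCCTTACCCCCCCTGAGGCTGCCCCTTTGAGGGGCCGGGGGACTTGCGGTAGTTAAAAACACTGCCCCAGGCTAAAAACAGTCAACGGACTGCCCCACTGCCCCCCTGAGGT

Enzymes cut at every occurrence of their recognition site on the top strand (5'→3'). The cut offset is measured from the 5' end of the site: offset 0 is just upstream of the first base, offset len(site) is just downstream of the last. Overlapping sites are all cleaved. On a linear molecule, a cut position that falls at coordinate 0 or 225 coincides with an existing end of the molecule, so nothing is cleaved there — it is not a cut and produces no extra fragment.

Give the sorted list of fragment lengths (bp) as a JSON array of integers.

Scan for sites:
  XjeIX (CCTGAGG, off=2): starts [124, 217] → cuts [126, 219]
  DwuX (GGACTT, off=2): starts [46, 80, 152] → cuts [48, 82, 154]
  CdoII (TAAAAACA, off=4): starts [24, 104, 166, 185] → cuts [28, 108, 170, 189]
  GruIV (CGACA, off=3): starts [64] → cuts [67]
  WciIX (CTGCCCC, off=1): starts [5, 93, 131, 174, 202, 210] → cuts [6, 94, 132, 175, 203, 211]

Pooled cuts: [6, 28, 48, 67, 82, 94, 108, 126, 132, 154, 170, 175, 189, 203, 211, 219]

Fragments:
  [0,6): 6 bp
  [6,28): 22 bp
  [28,48): 20 bp
  [48,67): 19 bp
  [67,82): 15 bp
  [82,94): 12 bp
  [94,108): 14 bp
  [108,126): 18 bp
  [126,132): 6 bp
  [132,154): 22 bp
  [154,170): 16 bp
  [170,175): 5 bp
  [175,189): 14 bp
  [189,203): 14 bp
  [203,211): 8 bp
  [211,219): 8 bp
  [219,225): 6 bp

[5,6,6,6,8,8,12,14,14,14,15,16,18,19,20,22,22]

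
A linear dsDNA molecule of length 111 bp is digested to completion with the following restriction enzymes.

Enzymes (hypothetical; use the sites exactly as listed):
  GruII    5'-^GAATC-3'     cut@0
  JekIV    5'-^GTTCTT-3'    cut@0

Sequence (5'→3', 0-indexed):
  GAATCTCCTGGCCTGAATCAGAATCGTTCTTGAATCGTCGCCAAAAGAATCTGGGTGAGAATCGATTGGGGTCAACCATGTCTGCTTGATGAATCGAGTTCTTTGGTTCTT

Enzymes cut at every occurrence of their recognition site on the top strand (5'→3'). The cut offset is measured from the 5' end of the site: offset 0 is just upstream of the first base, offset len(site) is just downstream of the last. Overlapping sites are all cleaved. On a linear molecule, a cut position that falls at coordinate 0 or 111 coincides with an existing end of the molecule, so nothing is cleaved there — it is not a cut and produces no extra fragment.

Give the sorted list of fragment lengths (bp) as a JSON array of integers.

Per-enzyme occurrences:
  GruII GAATC/0: at [0, 14, 20, 31, 46, 58, 90] ⇒ [14, 20, 31, 46, 58, 90] (position 0 is a terminus of the linear molecule — no cut)
  JekIV GTTCTT/0: at [25, 97, 105] ⇒ [25, 97, 105]

Pooled cuts: [14, 20, 25, 31, 46, 58, 90, 97, 105]

Fragment lengths:
  [0,14): 14 bp
  [14,20): 6 bp
  [20,25): 5 bp
  [25,31): 6 bp
  [31,46): 15 bp
  [46,58): 12 bp
  [58,90): 32 bp
  [90,97): 7 bp
  [97,105): 8 bp
  [105,111): 6 bp

[5,6,6,6,7,8,12,14,15,32]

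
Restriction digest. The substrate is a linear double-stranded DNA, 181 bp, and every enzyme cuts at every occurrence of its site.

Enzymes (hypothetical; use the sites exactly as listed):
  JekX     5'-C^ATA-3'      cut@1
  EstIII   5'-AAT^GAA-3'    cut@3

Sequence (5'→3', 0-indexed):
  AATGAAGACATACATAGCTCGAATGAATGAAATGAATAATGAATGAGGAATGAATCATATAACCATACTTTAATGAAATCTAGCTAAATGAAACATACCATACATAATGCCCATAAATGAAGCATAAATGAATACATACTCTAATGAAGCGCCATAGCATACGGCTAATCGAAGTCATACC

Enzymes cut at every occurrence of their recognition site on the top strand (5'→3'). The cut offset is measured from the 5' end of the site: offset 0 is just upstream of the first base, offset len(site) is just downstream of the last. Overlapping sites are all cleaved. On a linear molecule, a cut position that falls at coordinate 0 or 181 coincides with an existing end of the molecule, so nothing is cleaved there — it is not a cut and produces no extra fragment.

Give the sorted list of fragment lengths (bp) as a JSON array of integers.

Site scan:
  JekX CATA/1: at [8, 12, 55, 63, 93, 98, 102, 111, 122, 134, 152, 157, 175] ⇒ [9, 13, 56, 64, 94, 99, 103, 112, 123, 135, 153, 158, 176]
  EstIII AATGAA/3: at [0, 21, 25, 30, 37, 48, 71, 86, 115, 126, 142] ⇒ [3, 24, 28, 33, 40, 51, 74, 89, 118, 129, 145]

All cut coordinates (distinct, sorted): [3, 9, 13, 24, 28, 33, 40, 51, 56, 64, 74, 89, 94, 99, 103, 112, 118, 123, 129, 135, 145, 153, 158, 176]

Fragments:
  [0,3): 3 bp
  [3,9): 6 bp
  [9,13): 4 bp
  [13,24): 11 bp
  [24,28): 4 bp
  [28,33): 5 bp
  [33,40): 7 bp
  [40,51): 11 bp
  [51,56): 5 bp
  [56,64): 8 bp
  [64,74): 10 bp
  [74,89): 15 bp
  [89,94): 5 bp
  [94,99): 5 bp
  [99,103): 4 bp
  [103,112): 9 bp
  [112,118): 6 bp
  [118,123): 5 bp
  [123,129): 6 bp
  [129,135): 6 bp
  [135,145): 10 bp
  [145,153): 8 bp
  [153,158): 5 bp
  [158,176): 18 bp
  [176,181): 5 bp

[3,4,4,4,5,5,5,5,5,5,5,6,6,6,6,7,8,8,9,10,10,11,11,15,18]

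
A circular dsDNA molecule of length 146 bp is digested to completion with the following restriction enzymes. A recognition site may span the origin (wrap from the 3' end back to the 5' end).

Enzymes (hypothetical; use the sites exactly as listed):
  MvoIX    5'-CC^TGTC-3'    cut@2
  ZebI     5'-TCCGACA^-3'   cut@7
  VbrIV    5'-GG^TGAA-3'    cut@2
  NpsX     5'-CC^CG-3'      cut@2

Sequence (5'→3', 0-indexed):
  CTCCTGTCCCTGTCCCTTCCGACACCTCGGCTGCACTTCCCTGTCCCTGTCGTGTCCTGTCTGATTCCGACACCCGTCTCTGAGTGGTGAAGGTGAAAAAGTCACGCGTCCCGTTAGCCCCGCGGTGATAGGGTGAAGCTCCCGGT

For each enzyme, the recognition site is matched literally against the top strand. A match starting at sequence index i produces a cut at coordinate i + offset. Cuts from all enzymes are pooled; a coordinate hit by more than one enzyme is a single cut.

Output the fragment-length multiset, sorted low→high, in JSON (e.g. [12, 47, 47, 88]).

[2,6,6,6,8,9,9,10,13,13,14,15,17,18]

Scan for sites:
  MvoIX (CCTGTC, off=2): starts [2, 8, 39, 45, 55] → cuts [4, 10, 41, 47, 57]
  ZebI (TCCGACA, off=7): starts [17, 65] → cuts [24, 72]
  VbrIV (GGTGAA, off=2): starts [85, 91, 131] → cuts [87, 93, 133]
  NpsX (CCCG, off=2): starts [72, 109, 118, 140] → cuts [74, 111, 120, 142]

Pooled cuts: [4, 10, 24, 41, 47, 57, 72, 74, 87, 93, 111, 120, 133, 142]

Fragment lengths:
  4→10: 6 bp
  10→24: 14 bp
  24→41: 17 bp
  41→47: 6 bp
  47→57: 10 bp
  57→72: 15 bp
  72→74: 2 bp
  74→87: 13 bp
  87→93: 6 bp
  93→111: 18 bp
  111→120: 9 bp
  120→133: 13 bp
  133→142: 9 bp
  142→4 (wrap): 146-142+4 = 8 bp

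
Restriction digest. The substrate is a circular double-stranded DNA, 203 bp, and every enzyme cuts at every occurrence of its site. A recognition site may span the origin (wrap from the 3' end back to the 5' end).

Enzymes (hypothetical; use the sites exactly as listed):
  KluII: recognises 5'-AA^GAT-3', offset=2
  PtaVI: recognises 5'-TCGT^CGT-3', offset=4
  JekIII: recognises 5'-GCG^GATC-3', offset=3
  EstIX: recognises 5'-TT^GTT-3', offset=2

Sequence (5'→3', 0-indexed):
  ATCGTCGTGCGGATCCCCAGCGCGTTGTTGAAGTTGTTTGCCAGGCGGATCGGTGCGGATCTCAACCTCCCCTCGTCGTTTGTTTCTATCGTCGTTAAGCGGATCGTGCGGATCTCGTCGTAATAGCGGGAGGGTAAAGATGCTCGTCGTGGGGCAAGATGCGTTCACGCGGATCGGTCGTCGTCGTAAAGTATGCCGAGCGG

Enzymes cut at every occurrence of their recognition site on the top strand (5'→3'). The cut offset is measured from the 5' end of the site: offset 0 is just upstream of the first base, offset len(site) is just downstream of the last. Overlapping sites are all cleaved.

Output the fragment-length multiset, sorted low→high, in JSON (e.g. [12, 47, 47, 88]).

Site scan:
  KluII AAGAT/2: at [136, 155] ⇒ [138, 157]
  PtaVI TCGTCGT/4: at [1, 72, 88, 114, 143, 177, 180] ⇒ [5, 76, 92, 118, 147, 181, 184]
  JekIII GCGGATC/3: at [8, 44, 54, 98, 107, 168, 199] ⇒ [11, 47, 57, 101, 110, 171, 202]
  EstIX TTGTT/2: at [24, 33, 79] ⇒ [26, 35, 81]

Pooled cuts: [5, 11, 26, 35, 47, 57, 76, 81, 92, 101, 110, 118, 138, 147, 157, 171, 181, 184, 202]

Fragments:
  5→11: 6 bp
  11→26: 15 bp
  26→35: 9 bp
  35→47: 12 bp
  47→57: 10 bp
  57→76: 19 bp
  76→81: 5 bp
  81→92: 11 bp
  92→101: 9 bp
  101→110: 9 bp
  110→118: 8 bp
  118→138: 20 bp
  138→147: 9 bp
  147→157: 10 bp
  157→171: 14 bp
  171→181: 10 bp
  181→184: 3 bp
  184→202: 18 bp
  202→5 (wrap): 203-202+5 = 6 bp

[3,5,6,6,8,9,9,9,9,10,10,10,11,12,14,15,18,19,20]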